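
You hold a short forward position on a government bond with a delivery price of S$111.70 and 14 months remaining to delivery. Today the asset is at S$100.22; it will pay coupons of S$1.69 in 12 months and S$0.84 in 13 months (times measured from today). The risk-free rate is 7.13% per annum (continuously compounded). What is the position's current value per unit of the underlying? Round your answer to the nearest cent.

PV(remaining coupons) I = 1.69·e^(−0.0713·12/12) + 0.84·e^(−0.0713·13/12) = 2.3513
Current forward F = (S − I)·e^(rT) = (100.22 − 2.3513)·e^(0.0713·14/12) = 97.8687 × 1.086741 = 106.3579
Value (long) = (F − K)·e^(−rT) = (106.3579 − 111.70) × 0.920182 = -4.9157
Short position value = −(long value) = S$4.92

S$4.92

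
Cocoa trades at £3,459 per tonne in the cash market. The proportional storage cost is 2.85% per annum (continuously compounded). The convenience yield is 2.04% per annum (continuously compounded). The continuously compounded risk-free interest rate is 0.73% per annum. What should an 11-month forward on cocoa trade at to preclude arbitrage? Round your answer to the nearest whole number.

£3,508 per tonne

Net carry = r + u − y = 0.0073 + 0.0285 − 0.0204 = 0.0154
F = S·e^((r+u−y)T) = 3459 · e^(0.0154 × 11/12) = 3459 · e^0.014117
= 3459 × 1.014217 = £3,508 per tonne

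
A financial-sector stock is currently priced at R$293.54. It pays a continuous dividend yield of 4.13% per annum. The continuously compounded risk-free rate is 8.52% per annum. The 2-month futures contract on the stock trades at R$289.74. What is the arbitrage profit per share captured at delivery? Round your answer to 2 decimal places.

R$5.96 per share

Fair futures: F* = S·e^(carry·T), with carry = (r − q) = 0.0852 − 0.0413 = 0.0439
F* = 293.54 · e^(0.0439 × 2/12) = 293.54 · e^0.007317 = 293.54 × 1.007344 = R$295.6958
Market R$289.74 < fair R$295.6958: forward underpriced → reverse cash-and-carry (short spot, go long the forward).
At maturity, profit = |F_mkt − F*| = |289.74 − 295.6958| = R$5.96 per share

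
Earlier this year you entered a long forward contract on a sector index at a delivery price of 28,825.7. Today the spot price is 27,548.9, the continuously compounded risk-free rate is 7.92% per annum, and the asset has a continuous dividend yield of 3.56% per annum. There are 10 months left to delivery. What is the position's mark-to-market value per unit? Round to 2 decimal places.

-241.01

Current fair forward for the remaining 10 months: F = S·e^((r − q)·T), (r − q) = 0.0792 − 0.0356 = 0.0436
F = 27548.9 · e^(0.0436 × 10/12) = 27548.9 × 1.03700146 = 28568.2495
Value of long forward = (F − K)·e^(−rT) = (28568.2495 − 28825.7) · e^(−0.0792·10/12)
= -257.4505 × 0.93613086 = -241.01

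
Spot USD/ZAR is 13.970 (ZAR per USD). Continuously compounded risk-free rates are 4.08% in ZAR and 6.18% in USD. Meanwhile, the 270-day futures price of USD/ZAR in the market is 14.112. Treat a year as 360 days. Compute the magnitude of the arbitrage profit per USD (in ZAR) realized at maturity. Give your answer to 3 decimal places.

Fair futures: F* = S·e^(carry·T), with carry = (r_ZAR − r_USD) = 0.0408 − 0.0618 = -0.0210
F* = 13.970 · e^(-0.0210 × 270/360) = 13.970 · e^-0.015750 = 13.970 × 0.984373 = 13.7517
Market 14.112 > fair 13.7517: forward overpriced → cash-and-carry (buy spot, short the forward).
At maturity, profit = |F_mkt − F*| = |14.112 − 13.7517| = 0.360 per USD (in ZAR)

0.360 per USD (in ZAR)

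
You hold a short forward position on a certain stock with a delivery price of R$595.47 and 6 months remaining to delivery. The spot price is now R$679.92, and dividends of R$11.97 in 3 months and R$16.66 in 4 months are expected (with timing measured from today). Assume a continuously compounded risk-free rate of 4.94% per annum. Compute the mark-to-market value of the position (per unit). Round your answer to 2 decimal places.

PV(remaining dividends) I = 11.97·e^(−0.0494·3/12) + 16.66·e^(−0.0494·4/12) = 28.2110
Current forward F = (S − I)·e^(rT) = (679.92 − 28.2110)·e^(0.0494·6/12) = 651.7090 × 1.025008 = 668.0069
Value (long) = (F − K)·e^(−rT) = (668.0069 − 595.47) × 0.975603 = 70.7672
Short position value = −(long value) = -R$70.77

-R$70.77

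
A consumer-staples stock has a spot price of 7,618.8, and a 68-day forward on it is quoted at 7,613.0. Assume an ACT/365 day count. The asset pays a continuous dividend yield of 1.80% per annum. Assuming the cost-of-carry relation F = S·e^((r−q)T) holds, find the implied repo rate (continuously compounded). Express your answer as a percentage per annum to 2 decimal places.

1.39%

From F = S·e^((r−q)T): (r − q) = ln(F/S)/T
ln(7613.0/7618.8) = ln(0.999239) = -0.000761
(r − q) = -0.000761 / (68/365) = -0.004085
r = ln(F/S)/T + q = -0.004085 + 0.0180 = 0.013915
r = 1.39%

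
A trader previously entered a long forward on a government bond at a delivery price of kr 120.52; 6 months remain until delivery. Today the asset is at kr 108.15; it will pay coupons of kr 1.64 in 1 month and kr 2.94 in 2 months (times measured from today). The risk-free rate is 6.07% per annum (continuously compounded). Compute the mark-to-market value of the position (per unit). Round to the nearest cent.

PV(remaining coupons) I = 1.64·e^(−0.0607·1/12) + 2.94·e^(−0.0607·2/12) = 4.5421
Current forward F = (S − I)·e^(rT) = (108.15 − 4.5421)·e^(0.0607·6/12) = 103.6079 × 1.030815 = 106.8006
Value (long) = (F − K)·e^(−rT) = (106.8006 − 120.52) × 0.970106 = -13.3093
Value = -kr 13.31

-kr 13.31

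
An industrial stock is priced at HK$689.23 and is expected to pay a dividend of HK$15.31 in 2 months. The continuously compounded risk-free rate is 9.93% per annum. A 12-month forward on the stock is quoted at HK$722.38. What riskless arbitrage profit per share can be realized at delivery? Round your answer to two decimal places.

PV(dividends) I = 15.31·e^(−0.0993·2/12) = 15.0587
Fair forward F* = (S − I)·e^(rT) = (689.23 − 15.0587)·e^0.099300 = 674.1713 × 1.104398 = 744.5534
Market HK$722.38 < fair 744.5534: forward underpriced → reverse cash-and-carry (short the stock, invest proceeds at r, pay the dividends, go long the forward).
Profit at T = |F_mkt − F*| = |722.38 − 744.5534| = HK$22.17 per share

HK$22.17 per share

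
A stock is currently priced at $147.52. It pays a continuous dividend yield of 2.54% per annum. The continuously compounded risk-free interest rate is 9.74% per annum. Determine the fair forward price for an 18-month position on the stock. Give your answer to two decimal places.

F = S·e^((r − q)T) = 147.52 · e^((0.0974 − 0.0254) × 18/12)
= 147.52 · e^0.108000 = 147.52 × 1.114048
F = $164.34

$164.34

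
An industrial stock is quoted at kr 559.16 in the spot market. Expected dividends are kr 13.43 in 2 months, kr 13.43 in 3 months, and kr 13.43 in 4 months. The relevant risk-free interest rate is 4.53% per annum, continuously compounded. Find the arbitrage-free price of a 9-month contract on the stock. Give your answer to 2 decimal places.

kr 537.27

PV(dividends) I = 13.43·e^(−0.0453·2/12) + 13.43·e^(−0.0453·3/12) + 13.43·e^(−0.0453·4/12)
I = 13.3290 + 13.2788 + 13.2287 = 39.8365
F = (S − I)·e^(rT) = (559.16 − 39.8365) · e^(0.0453·9/12)
= 519.3235 · e^0.033975 = 519.3235 × 1.034559 = kr 537.27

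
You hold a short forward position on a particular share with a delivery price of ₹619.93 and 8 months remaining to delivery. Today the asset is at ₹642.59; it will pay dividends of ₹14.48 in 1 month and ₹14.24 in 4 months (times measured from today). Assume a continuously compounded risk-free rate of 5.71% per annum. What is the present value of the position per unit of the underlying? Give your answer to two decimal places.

PV(remaining dividends) I = 14.48·e^(−0.0571·1/12) + 14.24·e^(−0.0571·4/12) = 28.3828
Current forward F = (S − I)·e^(rT) = (642.59 − 28.3828)·e^(0.0571·8/12) = 614.2072 × 1.038800 = 638.0384
Value (long) = (F − K)·e^(−rT) = (638.0384 − 619.93) × 0.962649 = 17.4320
Short position value = −(long value) = -₹17.43

-₹17.43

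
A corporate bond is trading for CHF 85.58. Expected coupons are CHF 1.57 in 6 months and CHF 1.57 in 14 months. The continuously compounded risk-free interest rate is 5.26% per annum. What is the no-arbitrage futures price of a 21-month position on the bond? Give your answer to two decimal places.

CHF 90.54

PV(coupons) I = 1.57·e^(−0.0526·6/12) + 1.57·e^(−0.0526·14/12)
I = 1.5292 + 1.4766 = 3.0058
F = (S − I)·e^(rT) = (85.58 − 3.0058) · e^(0.0526·21/12)
= 82.5742 · e^0.092050 = 82.5742 × 1.096420 = CHF 90.54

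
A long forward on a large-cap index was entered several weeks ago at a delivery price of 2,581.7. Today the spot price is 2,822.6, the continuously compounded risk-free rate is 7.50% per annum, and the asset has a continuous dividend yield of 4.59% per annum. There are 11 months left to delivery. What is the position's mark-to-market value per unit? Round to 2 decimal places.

296.13

Current fair forward for the remaining 11 months: F = S·e^((r − q)·T), (r − q) = 0.0750 − 0.0459 = 0.0291
F = 2822.6 · e^(0.0291 × 11/12) = 2822.6 × 1.02703396 = 2898.9061
Value of long forward = (F − K)·e^(−rT) = (2898.9061 − 2581.7) · e^(−0.0750·11/12)
= 317.2061 × 0.93356004 = 296.13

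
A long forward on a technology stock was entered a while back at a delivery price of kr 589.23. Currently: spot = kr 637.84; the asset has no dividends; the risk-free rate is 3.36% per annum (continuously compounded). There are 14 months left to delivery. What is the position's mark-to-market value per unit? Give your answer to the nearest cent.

kr 71.26

Current fair forward for the remaining 14 months: F = S·e^(r·T), r = 0.0336
F = 637.84 · e^(0.0336 × 14/12) = 637.84 × 1.039978 = 663.3396
Value of long forward = (F − K)·e^(−rT) = (663.3396 − 589.23) · e^(−0.0336·14/12)
= 74.1096 × 0.961558 = 71.26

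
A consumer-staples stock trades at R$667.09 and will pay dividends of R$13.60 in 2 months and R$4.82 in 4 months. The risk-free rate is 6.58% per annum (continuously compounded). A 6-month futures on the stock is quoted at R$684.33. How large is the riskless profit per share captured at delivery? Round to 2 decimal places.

R$13.70 per share

PV(dividends) I = 13.60·e^(−0.0658·2/12) + 4.82·e^(−0.0658·4/12) = 18.1671
Fair futures F* = (S − I)·e^(rT) = (667.09 − 18.1671)·e^0.032900 = 648.9229 × 1.033447 = 670.6274
Market R$684.33 > fair 670.6274: forward overpriced → cash-and-carry (borrow at r, buy the stock and collect the dividends, short the forward).
Profit at T = |F_mkt − F*| = |684.33 − 670.6274| = R$13.70 per share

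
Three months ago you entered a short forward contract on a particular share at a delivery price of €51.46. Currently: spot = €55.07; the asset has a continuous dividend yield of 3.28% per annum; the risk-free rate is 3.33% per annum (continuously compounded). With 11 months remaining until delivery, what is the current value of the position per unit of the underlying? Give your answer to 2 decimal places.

-€3.53

Current fair forward for the remaining 11 months: F = S·e^((r − q)·T), (r − q) = 0.0333 − 0.0328 = 0.0005
F = 55.07 · e^(0.0005 × 11/12) = 55.07 × 1.000458 = 55.0952
Value of long forward = (F − K)·e^(−rT) = (55.0952 − 51.46) · e^(−0.0333·11/12)
= 3.6352 × 0.969936 = 3.53
Short position value = −(long value) = -€3.53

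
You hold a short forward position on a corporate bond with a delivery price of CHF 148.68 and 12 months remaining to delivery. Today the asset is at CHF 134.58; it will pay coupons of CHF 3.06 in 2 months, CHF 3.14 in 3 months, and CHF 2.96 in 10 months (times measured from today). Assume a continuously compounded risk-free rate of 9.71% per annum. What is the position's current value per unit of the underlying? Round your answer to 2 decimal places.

PV(remaining coupons) I = 3.06·e^(−0.0971·2/12) + 3.14·e^(−0.0971·3/12) + 2.96·e^(−0.0971·10/12) = 8.8055
Current forward F = (S − I)·e^(rT) = (134.58 − 8.8055)·e^(0.0971·12/12) = 125.7745 × 1.101971 = 138.5999
Value (long) = (F − K)·e^(−rT) = (138.5999 − 148.68) × 0.907465 = -9.1473
Short position value = −(long value) = CHF 9.15

CHF 9.15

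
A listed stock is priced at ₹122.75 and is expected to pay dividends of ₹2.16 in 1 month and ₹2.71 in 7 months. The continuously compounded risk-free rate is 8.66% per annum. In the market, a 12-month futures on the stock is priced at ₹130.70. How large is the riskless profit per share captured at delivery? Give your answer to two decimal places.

₹1.99 per share

PV(dividends) I = 2.16·e^(−0.0866·1/12) + 2.71·e^(−0.0866·7/12) = 4.7210
Fair futures F* = (S − I)·e^(rT) = (122.75 − 4.7210)·e^0.086600 = 118.0290 × 1.090460 = 128.7059
Market ₹130.70 > fair 128.7059: forward overpriced → cash-and-carry (borrow at r, buy the stock and collect the dividends, short the forward).
Profit at T = |F_mkt − F*| = |130.70 − 128.7059| = ₹1.99 per share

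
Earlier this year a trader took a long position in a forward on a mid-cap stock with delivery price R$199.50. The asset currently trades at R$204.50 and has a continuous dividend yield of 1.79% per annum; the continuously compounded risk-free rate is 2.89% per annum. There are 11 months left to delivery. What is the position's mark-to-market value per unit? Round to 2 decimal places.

Current fair forward for the remaining 11 months: F = S·e^((r − q)·T), (r − q) = 0.0289 − 0.0179 = 0.0110
F = 204.50 · e^(0.0110 × 11/12) = 204.50 × 1.010134 = 206.5724
Value of long forward = (F − K)·e^(−rT) = (206.5724 − 199.50) · e^(−0.0289·11/12)
= 7.0724 × 0.973856 = 6.89

R$6.89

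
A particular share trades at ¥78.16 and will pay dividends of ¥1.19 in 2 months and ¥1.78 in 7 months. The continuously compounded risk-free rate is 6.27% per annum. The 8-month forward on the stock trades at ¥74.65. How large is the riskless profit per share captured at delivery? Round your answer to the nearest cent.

PV(dividends) I = 1.19·e^(−0.0627·2/12) + 1.78·e^(−0.0627·7/12) = 2.8937
Fair forward F* = (S − I)·e^(rT) = (78.16 − 2.8937)·e^0.041800 = 75.2663 × 1.042686 = 78.4791
Market ¥74.65 < fair 78.4791: forward underpriced → reverse cash-and-carry (short the stock, invest proceeds at r, pay the dividends, go long the forward).
Profit at T = |F_mkt − F*| = |74.65 − 78.4791| = ¥3.83 per share

¥3.83 per share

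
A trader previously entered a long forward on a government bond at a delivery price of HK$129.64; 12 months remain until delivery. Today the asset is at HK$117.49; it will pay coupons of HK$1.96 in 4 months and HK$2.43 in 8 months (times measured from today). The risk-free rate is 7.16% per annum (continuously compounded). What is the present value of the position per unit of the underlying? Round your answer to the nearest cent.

-HK$7.42

PV(remaining coupons) I = 1.96·e^(−0.0716·4/12) + 2.43·e^(−0.0716·8/12) = 4.2305
Current forward F = (S − I)·e^(rT) = (117.49 − 4.2305)·e^(0.0716·12/12) = 113.2595 × 1.074226 = 121.6663
Value (long) = (F − K)·e^(−rT) = (121.6663 − 129.64) × 0.930903 = -7.4227
Value = -HK$7.42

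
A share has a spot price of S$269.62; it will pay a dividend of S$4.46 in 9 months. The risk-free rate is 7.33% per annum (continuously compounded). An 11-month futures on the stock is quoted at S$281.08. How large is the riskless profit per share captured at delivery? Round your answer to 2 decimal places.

S$2.76 per share

PV(dividends) I = 4.46·e^(−0.0733·9/12) = 4.2214
Fair futures F* = (S − I)·e^(rT) = (269.62 − 4.2214)·e^0.067192 = 265.3986 × 1.069501 = 283.8441
Market S$281.08 < fair 283.8441: forward underpriced → reverse cash-and-carry (short the stock, invest proceeds at r, pay the dividends, go long the forward).
Profit at T = |F_mkt − F*| = |281.08 − 283.8441| = S$2.76 per share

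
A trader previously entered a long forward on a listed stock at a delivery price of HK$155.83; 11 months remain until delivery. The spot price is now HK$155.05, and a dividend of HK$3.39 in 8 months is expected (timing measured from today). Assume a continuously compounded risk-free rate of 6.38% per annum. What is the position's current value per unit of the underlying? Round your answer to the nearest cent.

HK$4.82

PV(remaining dividends) I = 3.39·e^(−0.0638·8/12) = 3.2488
Current forward F = (S − I)·e^(rT) = (155.05 − 3.2488)·e^(0.0638·11/12) = 151.8012 × 1.060227 = 160.9437
Value (long) = (F − K)·e^(−rT) = (160.9437 − 155.83) × 0.943194 = 4.8232
Value = HK$4.82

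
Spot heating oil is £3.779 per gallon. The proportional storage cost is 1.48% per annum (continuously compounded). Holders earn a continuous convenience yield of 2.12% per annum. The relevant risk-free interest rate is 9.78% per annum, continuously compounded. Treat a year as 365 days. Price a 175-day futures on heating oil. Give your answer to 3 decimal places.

£3.948 per gallon

Net carry = r + u − y = 0.0978 + 0.0148 − 0.0212 = 0.0914
F = S·e^((r+u−y)T) = 3.779 · e^(0.0914 × 175/365) = 3.779 · e^0.043822
= 3.779 × 1.044796 = £3.948 per gallon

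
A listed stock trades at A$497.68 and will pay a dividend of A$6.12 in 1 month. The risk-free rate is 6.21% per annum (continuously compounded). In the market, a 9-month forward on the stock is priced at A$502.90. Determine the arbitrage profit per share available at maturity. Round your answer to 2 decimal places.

A$12.13 per share

PV(dividends) I = 6.12·e^(−0.0621·1/12) = 6.0884
Fair forward F* = (S − I)·e^(rT) = (497.68 − 6.0884)·e^0.046575 = 491.5916 × 1.047677 = 515.0292
Market A$502.90 < fair 515.0292: forward underpriced → reverse cash-and-carry (short the stock, invest proceeds at r, pay the dividends, go long the forward).
Profit at T = |F_mkt − F*| = |502.90 − 515.0292| = A$12.13 per share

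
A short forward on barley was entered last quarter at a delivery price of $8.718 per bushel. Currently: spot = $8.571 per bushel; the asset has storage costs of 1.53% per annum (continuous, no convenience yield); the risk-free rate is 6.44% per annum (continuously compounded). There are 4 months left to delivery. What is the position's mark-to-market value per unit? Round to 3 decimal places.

-$0.082 per bushel

Current fair forward for the remaining 4 months: F = S·e^((r + u)·T), (r + u) = 0.0644 + 0.0153 = 0.0797
F = 8.571 · e^(0.0797 × 4/12) = 8.571 × 1.026923 = 8.8018
Value of long forward = (F − K)·e^(−rT) = (8.8018 − 8.718) · e^(−0.0644·4/12)
= 0.0838 × 0.978762 = 0.082
Short position value = −(long value) = -$0.082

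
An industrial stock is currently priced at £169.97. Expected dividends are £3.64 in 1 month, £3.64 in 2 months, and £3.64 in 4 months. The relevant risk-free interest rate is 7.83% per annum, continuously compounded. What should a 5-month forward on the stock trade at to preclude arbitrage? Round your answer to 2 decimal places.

£164.49

PV(dividends) I = 3.64·e^(−0.0783·1/12) + 3.64·e^(−0.0783·2/12) + 3.64·e^(−0.0783·4/12)
I = 3.6163 + 3.5928 + 3.5462 = 10.7553
F = (S − I)·e^(rT) = (169.97 − 10.7553) · e^(0.0783·5/12)
= 159.2147 · e^0.032625 = 159.2147 × 1.033163 = £164.49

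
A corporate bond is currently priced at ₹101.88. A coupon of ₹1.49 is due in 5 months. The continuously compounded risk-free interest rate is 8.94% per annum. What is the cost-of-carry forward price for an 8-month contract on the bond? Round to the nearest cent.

₹106.61

PV(coupons) I = 1.49·e^(−0.0894·5/12)
I = 1.4355
F = (S − I)·e^(rT) = (101.88 − 1.4355) · e^(0.0894·8/12)
= 100.4445 · e^0.059600 = 100.4445 × 1.061412 = ₹106.61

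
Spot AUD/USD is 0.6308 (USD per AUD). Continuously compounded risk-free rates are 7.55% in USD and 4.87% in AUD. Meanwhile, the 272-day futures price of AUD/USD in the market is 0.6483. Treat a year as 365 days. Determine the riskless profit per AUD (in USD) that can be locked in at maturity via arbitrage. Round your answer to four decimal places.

0.0048 per AUD (in USD)

Fair futures: F* = S·e^(carry·T), with carry = (r_USD − r_AUD) = 0.0755 − 0.0487 = 0.0268
F* = 0.6308 · e^(0.0268 × 272/365) = 0.6308 · e^0.019972 = 0.6308 × 1.020173 = 0.6435
Market 0.6483 > fair 0.6435: forward overpriced → cash-and-carry (buy spot, short the forward).
At maturity, profit = |F_mkt − F*| = |0.6483 − 0.6435| = 0.0048 per AUD (in USD)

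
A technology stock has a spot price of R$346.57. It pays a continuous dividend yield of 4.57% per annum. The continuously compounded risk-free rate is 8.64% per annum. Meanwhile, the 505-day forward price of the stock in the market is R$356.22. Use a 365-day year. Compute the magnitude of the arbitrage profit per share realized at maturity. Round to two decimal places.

Fair forward: F* = S·e^(carry·T), with carry = (r − q) = 0.0864 − 0.0457 = 0.0407
F* = 346.57 · e^(0.0407 × 505/365) = 346.57 · e^0.056311 = 346.57 × 1.057927 = R$366.6458
Market R$356.22 < fair R$366.6458: forward underpriced → reverse cash-and-carry (short spot, go long the forward).
At maturity, profit = |F_mkt − F*| = |356.22 − 366.6458| = R$10.43 per share

R$10.43 per share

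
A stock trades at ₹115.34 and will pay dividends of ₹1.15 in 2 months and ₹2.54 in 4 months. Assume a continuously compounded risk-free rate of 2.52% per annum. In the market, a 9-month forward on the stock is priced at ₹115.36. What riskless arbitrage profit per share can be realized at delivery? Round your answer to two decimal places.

₹1.55 per share

PV(dividends) I = 1.15·e^(−0.0252·2/12) + 2.54·e^(−0.0252·4/12) = 3.6639
Fair forward F* = (S − I)·e^(rT) = (115.34 − 3.6639)·e^0.018900 = 111.6761 × 1.019080 = 113.8069
Market ₹115.36 > fair 113.8069: forward overpriced → cash-and-carry (borrow at r, buy the stock and collect the dividends, short the forward).
Profit at T = |F_mkt − F*| = |115.36 − 113.8069| = ₹1.55 per share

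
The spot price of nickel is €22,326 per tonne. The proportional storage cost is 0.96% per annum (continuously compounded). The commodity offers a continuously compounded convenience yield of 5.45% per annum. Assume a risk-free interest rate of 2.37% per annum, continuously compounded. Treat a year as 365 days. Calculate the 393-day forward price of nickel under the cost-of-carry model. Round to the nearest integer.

€21,822 per tonne

Net carry = r + u − y = 0.0237 + 0.0096 − 0.0545 = -0.0212
F = S·e^((r+u−y)T) = 22326 · e^(-0.0212 × 393/365) = 22326 · e^-0.022826
= 22326 × 0.977433 = €21,822 per tonne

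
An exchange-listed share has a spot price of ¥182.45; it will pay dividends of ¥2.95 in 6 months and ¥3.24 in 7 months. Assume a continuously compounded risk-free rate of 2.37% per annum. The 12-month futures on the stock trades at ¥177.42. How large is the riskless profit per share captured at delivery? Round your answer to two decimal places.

PV(dividends) I = 2.95·e^(−0.0237·6/12) + 3.24·e^(−0.0237·7/12) = 6.1108
Fair futures F* = (S − I)·e^(rT) = (182.45 − 6.1108)·e^0.023700 = 176.3392 × 1.023983 = 180.5683
Market ¥177.42 < fair 180.5683: forward underpriced → reverse cash-and-carry (short the stock, invest proceeds at r, pay the dividends, go long the forward).
Profit at T = |F_mkt − F*| = |177.42 − 180.5683| = ¥3.15 per share

¥3.15 per share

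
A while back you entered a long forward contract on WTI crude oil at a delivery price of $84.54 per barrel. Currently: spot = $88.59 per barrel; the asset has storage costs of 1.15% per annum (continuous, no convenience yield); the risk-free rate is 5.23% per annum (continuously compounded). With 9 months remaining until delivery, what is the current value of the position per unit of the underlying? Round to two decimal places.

$8.07 per barrel

Current fair forward for the remaining 9 months: F = S·e^((r + u)·T), (r + u) = 0.0523 + 0.0115 = 0.0638
F = 88.59 · e^(0.0638 × 9/12) = 88.59 × 1.049013 = 92.9321
Value of long forward = (F − K)·e^(−rT) = (92.9321 − 84.54) · e^(−0.0523·9/12)
= 8.3921 × 0.961534 = 8.07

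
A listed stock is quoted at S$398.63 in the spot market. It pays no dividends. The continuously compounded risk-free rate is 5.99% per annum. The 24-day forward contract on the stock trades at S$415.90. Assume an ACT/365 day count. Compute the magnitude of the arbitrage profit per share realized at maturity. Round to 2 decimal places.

Fair forward: F* = S·e^(carry·T), with carry = r = 0.0599
F* = 398.63 · e^(0.0599 × 24/365) = 398.63 · e^0.003939 = 398.63 × 1.003947 = S$400.2034
Market S$415.90 > fair S$400.2034: forward overpriced → cash-and-carry (buy spot, short the forward).
At maturity, profit = |F_mkt − F*| = |415.90 − 400.2034| = S$15.70 per share

S$15.70 per share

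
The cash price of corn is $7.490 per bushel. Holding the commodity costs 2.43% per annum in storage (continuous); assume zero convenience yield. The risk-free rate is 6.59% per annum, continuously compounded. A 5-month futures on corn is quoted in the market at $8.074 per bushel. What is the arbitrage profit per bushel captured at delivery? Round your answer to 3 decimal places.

$0.297 per bushel

Fair futures: F* = S·e^(carry·T), with carry = (r + u) = 0.0659 + 0.0243 = 0.0902
F* = 7.490 · e^(0.0902 × 5/12) = 7.490 · e^0.037583 = 7.490 × 1.038298 = $7.7769
Market $8.074 > fair $7.7769: forward overpriced → cash-and-carry (buy spot, short the forward).
At maturity, profit = |F_mkt − F*| = |8.074 − 7.7769| = $0.297 per bushel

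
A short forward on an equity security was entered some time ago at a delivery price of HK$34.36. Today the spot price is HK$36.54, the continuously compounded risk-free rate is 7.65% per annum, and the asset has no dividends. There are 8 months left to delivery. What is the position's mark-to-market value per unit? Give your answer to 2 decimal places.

-HK$3.89

Current fair forward for the remaining 8 months: F = S·e^(r·T), r = 0.0765
F = 36.54 · e^(0.0765 × 8/12) = 36.54 × 1.052323 = 38.4519
Value of long forward = (F − K)·e^(−rT) = (38.4519 − 34.36) · e^(−0.0765·8/12)
= 4.0919 × 0.950279 = 3.89
Short position value = −(long value) = -HK$3.89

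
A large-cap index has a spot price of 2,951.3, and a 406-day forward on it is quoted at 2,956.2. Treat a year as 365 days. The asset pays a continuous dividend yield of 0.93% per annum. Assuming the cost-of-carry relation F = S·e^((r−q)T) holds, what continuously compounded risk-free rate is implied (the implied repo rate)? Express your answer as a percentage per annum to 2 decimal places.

1.08%

From F = S·e^((r−q)T): (r − q) = ln(F/S)/T
ln(2956.2/2951.3) = ln(1.001660) = 0.001659
(r − q) = 0.001659 / (406/365) = 0.001491
r = ln(F/S)/T + q = 0.001491 + 0.0093 = 0.010791
r = 1.08%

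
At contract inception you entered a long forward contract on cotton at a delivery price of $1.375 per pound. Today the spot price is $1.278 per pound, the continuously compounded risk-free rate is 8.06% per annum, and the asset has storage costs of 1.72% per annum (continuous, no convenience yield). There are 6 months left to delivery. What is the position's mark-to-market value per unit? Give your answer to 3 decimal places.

Current fair forward for the remaining 6 months: F = S·e^((r + u)·T), (r + u) = 0.0806 + 0.0172 = 0.0978
F = 1.278 · e^(0.0978 × 6/12) = 1.278 × 1.050115 = 1.3420
Value of long forward = (F − K)·e^(−rT) = (1.3420 − 1.375) · e^(−0.0806·6/12)
= -0.0330 × 0.960501 = -0.032

-$0.032 per pound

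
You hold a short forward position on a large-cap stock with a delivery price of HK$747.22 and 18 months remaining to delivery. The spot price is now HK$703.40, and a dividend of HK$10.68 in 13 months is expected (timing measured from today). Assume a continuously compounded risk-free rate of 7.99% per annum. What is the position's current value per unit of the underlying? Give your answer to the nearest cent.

-HK$30.78

PV(remaining dividends) I = 10.68·e^(−0.0799·13/12) = 9.7944
Current forward F = (S − I)·e^(rT) = (703.40 − 9.7944)·e^(0.0799·18/12) = 693.6056 × 1.127328 = 781.9210
Value (long) = (F − K)·e^(−rT) = (781.9210 − 747.22) × 0.887053 = 30.7816
Short position value = −(long value) = -HK$30.78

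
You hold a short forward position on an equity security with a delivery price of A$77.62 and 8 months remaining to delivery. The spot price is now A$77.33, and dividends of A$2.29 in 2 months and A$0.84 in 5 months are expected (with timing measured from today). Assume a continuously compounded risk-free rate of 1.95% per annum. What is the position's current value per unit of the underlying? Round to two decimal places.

PV(remaining dividends) I = 2.29·e^(−0.0195·2/12) + 0.84·e^(−0.0195·5/12) = 3.1158
Current forward F = (S − I)·e^(rT) = (77.33 − 3.1158)·e^(0.0195·8/12) = 74.2142 × 1.013085 = 75.1853
Value (long) = (F − K)·e^(−rT) = (75.1853 − 77.62) × 0.987084 = -2.4033
Short position value = −(long value) = A$2.40

A$2.40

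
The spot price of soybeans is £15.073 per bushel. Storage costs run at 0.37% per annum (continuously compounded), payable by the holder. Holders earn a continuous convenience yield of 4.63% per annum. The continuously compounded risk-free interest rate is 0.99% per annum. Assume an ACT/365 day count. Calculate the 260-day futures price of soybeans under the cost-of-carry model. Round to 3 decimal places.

Net carry = r + u − y = 0.0099 + 0.0037 − 0.0463 = -0.0327
F = S·e^((r+u−y)T) = 15.073 · e^(-0.0327 × 260/365) = 15.073 · e^-0.023293
= 15.073 × 0.976976 = £14.726 per bushel

£14.726 per bushel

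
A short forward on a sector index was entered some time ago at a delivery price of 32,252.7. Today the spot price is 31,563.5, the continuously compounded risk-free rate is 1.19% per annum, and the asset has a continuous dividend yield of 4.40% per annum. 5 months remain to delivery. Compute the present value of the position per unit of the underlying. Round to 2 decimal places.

Current fair forward for the remaining 5 months: F = S·e^((r − q)·T), (r − q) = 0.0119 − 0.0440 = -0.0321
F = 31563.5 · e^(-0.0321 × 5/12) = 31563.5 × 0.98671405 = 31144.1489
Value of long forward = (F − K)·e^(−rT) = (31144.1489 − 32252.7) · e^(−0.0119·5/12)
= -1108.5511 × 0.99505394 = -1103.07
Short position value = −(long value) = 1103.07

1103.07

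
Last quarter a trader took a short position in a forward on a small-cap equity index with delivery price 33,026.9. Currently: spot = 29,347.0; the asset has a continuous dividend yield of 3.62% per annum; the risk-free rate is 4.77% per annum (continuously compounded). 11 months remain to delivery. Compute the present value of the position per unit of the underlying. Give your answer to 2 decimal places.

Current fair forward for the remaining 11 months: F = S·e^((r − q)·T), (r − q) = 0.0477 − 0.0362 = 0.0115
F = 29347.0 · e^(0.0115 × 11/12) = 29347.0 × 1.01059743 = 29658.0028
Value of long forward = (F − K)·e^(−rT) = (29658.0028 − 33026.9) · e^(−0.0477·11/12)
= -3368.8972 × 0.95721716 = -3224.77
Short position value = −(long value) = 3224.77

3224.77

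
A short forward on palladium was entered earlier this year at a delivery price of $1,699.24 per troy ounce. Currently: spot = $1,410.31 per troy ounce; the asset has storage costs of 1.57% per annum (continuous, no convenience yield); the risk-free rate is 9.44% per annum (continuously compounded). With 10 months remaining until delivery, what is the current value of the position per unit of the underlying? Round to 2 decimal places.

$141.81 per troy ounce

Current fair forward for the remaining 10 months: F = S·e^((r + u)·T), (r + u) = 0.0944 + 0.0157 = 0.1101
F = 1410.31 · e^(0.1101 × 10/12) = 1410.31 × 1.09609077 = 1545.8278
Value of long forward = (F − K)·e^(−rT) = (1545.8278 − 1699.24) · e^(−0.0944·10/12)
= -153.4122 × 0.92434799 = -141.81
Short position value = −(long value) = $141.81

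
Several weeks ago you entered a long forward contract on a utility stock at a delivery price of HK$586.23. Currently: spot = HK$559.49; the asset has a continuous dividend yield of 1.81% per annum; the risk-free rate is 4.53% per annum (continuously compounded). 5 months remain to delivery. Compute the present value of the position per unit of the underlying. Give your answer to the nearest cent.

-HK$19.98

Current fair forward for the remaining 5 months: F = S·e^((r − q)·T), (r − q) = 0.0453 − 0.0181 = 0.0272
F = 559.49 · e^(0.0272 × 5/12) = 559.49 × 1.011398 = 565.8671
Value of long forward = (F − K)·e^(−rT) = (565.8671 − 586.23) · e^(−0.0453·5/12)
= -20.3629 × 0.981302 = -19.98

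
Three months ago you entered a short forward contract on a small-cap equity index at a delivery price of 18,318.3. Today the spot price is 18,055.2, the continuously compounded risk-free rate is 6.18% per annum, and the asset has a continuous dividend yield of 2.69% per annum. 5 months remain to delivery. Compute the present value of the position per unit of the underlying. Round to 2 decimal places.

Current fair forward for the remaining 5 months: F = S·e^((r − q)·T), (r − q) = 0.0618 − 0.0269 = 0.0349
F = 18055.2 · e^(0.0349 × 5/12) = 18055.2 × 1.01464791 = 18319.6709
Value of long forward = (F − K)·e^(−rT) = (18319.6709 − 18318.3) · e^(−0.0618·5/12)
= 1.3709 × 0.97457870 = 1.34
Short position value = −(long value) = -1.34

-1.34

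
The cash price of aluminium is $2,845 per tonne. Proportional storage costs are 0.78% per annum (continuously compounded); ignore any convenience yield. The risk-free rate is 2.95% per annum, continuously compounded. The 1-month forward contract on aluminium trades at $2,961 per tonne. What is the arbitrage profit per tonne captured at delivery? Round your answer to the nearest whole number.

$107 per tonne

Fair forward: F* = S·e^(carry·T), with carry = (r + u) = 0.0295 + 0.0078 = 0.0373
F* = 2845 · e^(0.0373 × 1/12) = 2845 · e^0.003108 = 2845 × 1.003113 = $2853.8565
Market $2961 > fair $2853.8565: forward overpriced → cash-and-carry (buy spot, short the forward).
At maturity, profit = |F_mkt − F*| = |2961 − 2853.8565| = $107 per tonne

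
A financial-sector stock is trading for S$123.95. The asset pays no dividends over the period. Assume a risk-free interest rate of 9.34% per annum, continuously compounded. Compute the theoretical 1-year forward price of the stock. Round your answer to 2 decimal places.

F = S·e^(rT) = 123.95 · e^(0.0934 × 1)
= 123.95 · e^0.093400 = 123.95 × 1.097901
F = S$136.08

S$136.08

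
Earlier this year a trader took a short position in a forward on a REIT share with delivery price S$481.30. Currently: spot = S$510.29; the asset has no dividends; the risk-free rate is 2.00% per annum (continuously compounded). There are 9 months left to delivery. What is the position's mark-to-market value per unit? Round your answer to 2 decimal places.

-S$36.16

Current fair forward for the remaining 9 months: F = S·e^(r·T), r = 0.0200
F = 510.29 · e^(0.0200 × 9/12) = 510.29 × 1.015113 = 518.0020
Value of long forward = (F − K)·e^(−rT) = (518.0020 − 481.30) · e^(−0.0200·9/12)
= 36.7020 × 0.985112 = 36.16
Short position value = −(long value) = -S$36.16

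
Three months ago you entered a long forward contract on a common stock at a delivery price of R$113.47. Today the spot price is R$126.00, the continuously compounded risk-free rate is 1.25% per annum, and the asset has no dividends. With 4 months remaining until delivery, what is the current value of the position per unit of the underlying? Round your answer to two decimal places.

R$13.00

Current fair forward for the remaining 4 months: F = S·e^(r·T), r = 0.0125
F = 126.00 · e^(0.0125 × 4/12) = 126.00 × 1.004175 = 126.5260
Value of long forward = (F − K)·e^(−rT) = (126.5260 − 113.47) · e^(−0.0125·4/12)
= 13.0560 × 0.995842 = 13.00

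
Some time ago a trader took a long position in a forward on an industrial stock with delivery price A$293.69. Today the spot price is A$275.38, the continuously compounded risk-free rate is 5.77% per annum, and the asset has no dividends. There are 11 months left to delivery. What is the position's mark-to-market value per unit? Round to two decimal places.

Current fair forward for the remaining 11 months: F = S·e^(r·T), r = 0.0577
F = 275.38 · e^(0.0577 × 11/12) = 275.38 × 1.054315 = 290.3373
Value of long forward = (F − K)·e^(−rT) = (290.3373 − 293.69) · e^(−0.0577·11/12)
= -3.3527 × 0.948483 = -3.18

-A$3.18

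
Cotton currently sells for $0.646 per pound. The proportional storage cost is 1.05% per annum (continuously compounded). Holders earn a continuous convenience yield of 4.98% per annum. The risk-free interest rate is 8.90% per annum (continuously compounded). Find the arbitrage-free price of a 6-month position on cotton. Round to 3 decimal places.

$0.662 per pound

Net carry = r + u − y = 0.0890 + 0.0105 − 0.0498 = 0.0497
F = S·e^((r+u−y)T) = 0.646 · e^(0.0497 × 6/12) = 0.646 · e^0.024850
= 0.646 × 1.025161 = $0.662 per pound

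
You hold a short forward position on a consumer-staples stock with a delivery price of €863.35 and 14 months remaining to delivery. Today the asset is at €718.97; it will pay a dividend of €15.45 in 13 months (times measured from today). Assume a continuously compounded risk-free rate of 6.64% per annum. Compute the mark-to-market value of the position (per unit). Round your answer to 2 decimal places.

€94.40

PV(remaining dividends) I = 15.45·e^(−0.0664·13/12) = 14.3777
Current forward F = (S − I)·e^(rT) = (718.97 − 14.3777)·e^(0.0664·14/12) = 704.5923 × 1.080546 = 761.3444
Value (long) = (F − K)·e^(−rT) = (761.3444 − 863.35) × 0.925458 = -94.4019
Short position value = −(long value) = €94.40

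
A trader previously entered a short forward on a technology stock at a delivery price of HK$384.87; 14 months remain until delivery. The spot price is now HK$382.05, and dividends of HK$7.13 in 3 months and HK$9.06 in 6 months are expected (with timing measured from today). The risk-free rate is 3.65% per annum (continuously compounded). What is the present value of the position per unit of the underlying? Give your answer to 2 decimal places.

PV(remaining dividends) I = 7.13·e^(−0.0365·3/12) + 9.06·e^(−0.0365·6/12) = 15.9614
Current forward F = (S − I)·e^(rT) = (382.05 − 15.9614)·e^(0.0365·14/12) = 366.0886 × 1.043503 = 382.0146
Value (long) = (F − K)·e^(−rT) = (382.0146 − 384.87) × 0.958311 = -2.7364
Short position value = −(long value) = HK$2.74

HK$2.74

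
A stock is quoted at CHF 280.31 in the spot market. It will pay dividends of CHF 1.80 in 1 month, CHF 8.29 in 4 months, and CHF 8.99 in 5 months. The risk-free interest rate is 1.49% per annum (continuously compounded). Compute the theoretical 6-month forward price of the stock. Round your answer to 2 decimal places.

PV(dividends) I = 1.80·e^(−0.0149·1/12) + 8.29·e^(−0.0149·4/12) + 8.99·e^(−0.0149·5/12)
I = 1.7978 + 8.2489 + 8.9344 = 18.9811
F = (S − I)·e^(rT) = (280.31 − 18.9811) · e^(0.0149·6/12)
= 261.3289 · e^0.007450 = 261.3289 × 1.007478 = CHF 263.28

CHF 263.28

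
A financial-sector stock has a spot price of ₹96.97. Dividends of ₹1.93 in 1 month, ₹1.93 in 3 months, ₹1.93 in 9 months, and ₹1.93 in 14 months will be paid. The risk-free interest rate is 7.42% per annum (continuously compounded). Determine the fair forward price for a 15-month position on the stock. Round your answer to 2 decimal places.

₹98.27

PV(dividends) I = 1.93·e^(−0.0742·1/12) + 1.93·e^(−0.0742·3/12) + 1.93·e^(−0.0742·9/12) + 1.93·e^(−0.0742·14/12)
I = 1.9181 + 1.8945 + 1.8255 + 1.7700 = 7.4081
F = (S − I)·e^(rT) = (96.97 − 7.4081) · e^(0.0742·15/12)
= 89.5619 · e^0.092750 = 89.5619 × 1.097187 = ₹98.27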